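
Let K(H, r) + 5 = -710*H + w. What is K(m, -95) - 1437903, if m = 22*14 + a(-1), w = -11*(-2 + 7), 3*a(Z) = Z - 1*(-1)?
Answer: -1656643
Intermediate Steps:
a(Z) = ⅓ + Z/3 (a(Z) = (Z - 1*(-1))/3 = (Z + 1)/3 = (1 + Z)/3 = ⅓ + Z/3)
w = -55 (w = -11*5 = -55)
m = 308 (m = 22*14 + (⅓ + (⅓)*(-1)) = 308 + (⅓ - ⅓) = 308 + 0 = 308)
K(H, r) = -60 - 710*H (K(H, r) = -5 + (-710*H - 55) = -5 + (-55 - 710*H) = -60 - 710*H)
K(m, -95) - 1437903 = (-60 - 710*308) - 1437903 = (-60 - 218680) - 1437903 = -218740 - 1437903 = -1656643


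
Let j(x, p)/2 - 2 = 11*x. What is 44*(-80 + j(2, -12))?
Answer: -1408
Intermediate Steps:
j(x, p) = 4 + 22*x (j(x, p) = 4 + 2*(11*x) = 4 + 22*x)
44*(-80 + j(2, -12)) = 44*(-80 + (4 + 22*2)) = 44*(-80 + (4 + 44)) = 44*(-80 + 48) = 44*(-32) = -1408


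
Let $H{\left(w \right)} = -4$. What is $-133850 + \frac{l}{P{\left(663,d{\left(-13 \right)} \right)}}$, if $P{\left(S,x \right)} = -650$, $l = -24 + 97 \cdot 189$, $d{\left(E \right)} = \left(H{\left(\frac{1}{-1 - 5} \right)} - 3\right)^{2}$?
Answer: $- \frac{87020809}{650} \approx -1.3388 \cdot 10^{5}$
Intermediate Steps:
$d{\left(E \right)} = 49$ ($d{\left(E \right)} = \left(-4 - 3\right)^{2} = \left(-7\right)^{2} = 49$)
$l = 18309$ ($l = -24 + 18333 = 18309$)
$-133850 + \frac{l}{P{\left(663,d{\left(-13 \right)} \right)}} = -133850 + \frac{18309}{-650} = -133850 + 18309 \left(- \frac{1}{650}\right) = -133850 - \frac{18309}{650} = - \frac{87020809}{650}$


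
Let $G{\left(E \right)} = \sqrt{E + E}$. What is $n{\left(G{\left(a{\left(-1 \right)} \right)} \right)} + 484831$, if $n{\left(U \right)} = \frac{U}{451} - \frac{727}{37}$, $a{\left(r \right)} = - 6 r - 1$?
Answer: $\frac{17938020}{37} + \frac{\sqrt{10}}{451} \approx 4.8481 \cdot 10^{5}$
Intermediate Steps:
$a{\left(r \right)} = -1 - 6 r$
$G{\left(E \right)} = \sqrt{2} \sqrt{E}$ ($G{\left(E \right)} = \sqrt{2 E} = \sqrt{2} \sqrt{E}$)
$n{\left(U \right)} = - \frac{727}{37} + \frac{U}{451}$ ($n{\left(U \right)} = U \frac{1}{451} - \frac{727}{37} = \frac{U}{451} - \frac{727}{37} = - \frac{727}{37} + \frac{U}{451}$)
$n{\left(G{\left(a{\left(-1 \right)} \right)} \right)} + 484831 = \left(- \frac{727}{37} + \frac{\sqrt{2} \sqrt{-1 - -6}}{451}\right) + 484831 = \left(- \frac{727}{37} + \frac{\sqrt{2} \sqrt{-1 + 6}}{451}\right) + 484831 = \left(- \frac{727}{37} + \frac{\sqrt{2} \sqrt{5}}{451}\right) + 484831 = \left(- \frac{727}{37} + \frac{\sqrt{10}}{451}\right) + 484831 = \frac{17938020}{37} + \frac{\sqrt{10}}{451}$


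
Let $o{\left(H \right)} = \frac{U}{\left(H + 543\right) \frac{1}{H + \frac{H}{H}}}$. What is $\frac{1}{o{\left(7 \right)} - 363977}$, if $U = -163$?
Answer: $- \frac{275}{100094327} \approx -2.7474 \cdot 10^{-6}$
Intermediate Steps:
$o{\left(H \right)} = - \frac{163 \left(1 + H\right)}{543 + H}$ ($o{\left(H \right)} = - \frac{163}{\left(H + 543\right) \frac{1}{H + \frac{H}{H}}} = - \frac{163}{\left(543 + H\right) \frac{1}{H + 1}} = - \frac{163}{\left(543 + H\right) \frac{1}{1 + H}} = - \frac{163}{\frac{1}{1 + H} \left(543 + H\right)} = - 163 \frac{1 + H}{543 + H} = - \frac{163 \left(1 + H\right)}{543 + H}$)
$\frac{1}{o{\left(7 \right)} - 363977} = \frac{1}{\frac{163 \left(-1 - 7\right)}{543 + 7} - 363977} = \frac{1}{\frac{163 \left(-1 - 7\right)}{550} - 363977} = \frac{1}{163 \cdot \frac{1}{550} \left(-8\right) - 363977} = \frac{1}{- \frac{652}{275} - 363977} = \frac{1}{- \frac{100094327}{275}} = - \frac{275}{100094327}$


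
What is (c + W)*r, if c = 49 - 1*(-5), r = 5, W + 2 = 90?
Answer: 710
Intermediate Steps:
W = 88 (W = -2 + 90 = 88)
c = 54 (c = 49 + 5 = 54)
(c + W)*r = (54 + 88)*5 = 142*5 = 710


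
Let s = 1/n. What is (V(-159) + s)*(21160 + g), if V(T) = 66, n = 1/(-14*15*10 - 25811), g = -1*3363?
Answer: -495557465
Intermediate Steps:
g = -3363
n = -1/27911 (n = 1/(-210*10 - 25811) = 1/(-2100 - 25811) = 1/(-27911) = -1/27911 ≈ -3.5828e-5)
s = -27911 (s = 1/(-1/27911) = -27911)
(V(-159) + s)*(21160 + g) = (66 - 27911)*(21160 - 3363) = -27845*17797 = -495557465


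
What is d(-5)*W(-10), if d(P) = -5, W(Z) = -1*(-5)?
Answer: -25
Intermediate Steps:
W(Z) = 5
d(-5)*W(-10) = -5*5 = -25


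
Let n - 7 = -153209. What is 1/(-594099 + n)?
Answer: -1/747301 ≈ -1.3381e-6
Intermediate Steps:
n = -153202 (n = 7 - 153209 = -153202)
1/(-594099 + n) = 1/(-594099 - 153202) = 1/(-747301) = -1/747301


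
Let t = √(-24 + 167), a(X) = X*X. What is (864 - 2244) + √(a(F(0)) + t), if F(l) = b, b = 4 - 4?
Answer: -1380 + 143^(¼) ≈ -1376.5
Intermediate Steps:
b = 0
F(l) = 0
a(X) = X²
t = √143 ≈ 11.958
(864 - 2244) + √(a(F(0)) + t) = (864 - 2244) + √(0² + √143) = -1380 + √(0 + √143) = -1380 + √(√143) = -1380 + 143^(¼)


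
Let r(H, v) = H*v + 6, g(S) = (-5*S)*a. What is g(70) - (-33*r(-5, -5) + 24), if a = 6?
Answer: -1101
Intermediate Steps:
g(S) = -30*S (g(S) = -5*S*6 = -30*S)
r(H, v) = 6 + H*v
g(70) - (-33*r(-5, -5) + 24) = -30*70 - (-33*(6 - 5*(-5)) + 24) = -2100 - (-33*(6 + 25) + 24) = -2100 - (-33*31 + 24) = -2100 - (-1023 + 24) = -2100 - 1*(-999) = -2100 + 999 = -1101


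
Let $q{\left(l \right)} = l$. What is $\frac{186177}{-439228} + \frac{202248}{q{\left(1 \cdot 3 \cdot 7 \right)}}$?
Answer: $\frac{29609691609}{3074596} \approx 9630.4$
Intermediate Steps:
$\frac{186177}{-439228} + \frac{202248}{q{\left(1 \cdot 3 \cdot 7 \right)}} = \frac{186177}{-439228} + \frac{202248}{1 \cdot 3 \cdot 7} = 186177 \left(- \frac{1}{439228}\right) + \frac{202248}{3 \cdot 7} = - \frac{186177}{439228} + \frac{202248}{21} = - \frac{186177}{439228} + 202248 \cdot \frac{1}{21} = - \frac{186177}{439228} + \frac{67416}{7} = \frac{29609691609}{3074596}$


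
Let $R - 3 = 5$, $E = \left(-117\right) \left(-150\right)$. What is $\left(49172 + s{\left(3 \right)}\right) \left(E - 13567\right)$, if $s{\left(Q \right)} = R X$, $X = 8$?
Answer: $196106988$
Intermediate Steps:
$E = 17550$
$R = 8$ ($R = 3 + 5 = 8$)
$s{\left(Q \right)} = 64$ ($s{\left(Q \right)} = 8 \cdot 8 = 64$)
$\left(49172 + s{\left(3 \right)}\right) \left(E - 13567\right) = \left(49172 + 64\right) \left(17550 - 13567\right) = 49236 \cdot 3983 = 196106988$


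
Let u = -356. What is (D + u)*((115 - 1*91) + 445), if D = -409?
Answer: -358785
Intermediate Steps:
(D + u)*((115 - 1*91) + 445) = (-409 - 356)*((115 - 1*91) + 445) = -765*((115 - 91) + 445) = -765*(24 + 445) = -765*469 = -358785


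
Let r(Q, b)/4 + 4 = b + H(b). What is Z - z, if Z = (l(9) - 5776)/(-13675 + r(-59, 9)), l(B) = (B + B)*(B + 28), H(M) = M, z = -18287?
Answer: 249055763/13619 ≈ 18287.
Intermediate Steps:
r(Q, b) = -16 + 8*b (r(Q, b) = -16 + 4*(b + b) = -16 + 4*(2*b) = -16 + 8*b)
l(B) = 2*B*(28 + B) (l(B) = (2*B)*(28 + B) = 2*B*(28 + B))
Z = 5110/13619 (Z = (2*9*(28 + 9) - 5776)/(-13675 + (-16 + 8*9)) = (2*9*37 - 5776)/(-13675 + (-16 + 72)) = (666 - 5776)/(-13675 + 56) = -5110/(-13619) = -5110*(-1/13619) = 5110/13619 ≈ 0.37521)
Z - z = 5110/13619 - 1*(-18287) = 5110/13619 + 18287 = 249055763/13619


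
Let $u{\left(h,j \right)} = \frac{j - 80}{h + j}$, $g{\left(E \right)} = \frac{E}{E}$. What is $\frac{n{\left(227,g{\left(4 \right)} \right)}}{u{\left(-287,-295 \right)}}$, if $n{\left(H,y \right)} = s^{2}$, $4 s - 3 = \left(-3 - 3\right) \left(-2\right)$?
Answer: $\frac{873}{40} \approx 21.825$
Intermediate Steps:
$g{\left(E \right)} = 1$
$s = \frac{15}{4}$ ($s = \frac{3}{4} + \frac{\left(-3 - 3\right) \left(-2\right)}{4} = \frac{3}{4} + \frac{\left(-6\right) \left(-2\right)}{4} = \frac{3}{4} + \frac{1}{4} \cdot 12 = \frac{3}{4} + 3 = \frac{15}{4} \approx 3.75$)
$u{\left(h,j \right)} = \frac{-80 + j}{h + j}$
$n{\left(H,y \right)} = \frac{225}{16}$ ($n{\left(H,y \right)} = \left(\frac{15}{4}\right)^{2} = \frac{225}{16}$)
$\frac{n{\left(227,g{\left(4 \right)} \right)}}{u{\left(-287,-295 \right)}} = \frac{225}{16 \frac{-80 - 295}{-287 - 295}} = \frac{225}{16 \frac{1}{-582} \left(-375\right)} = \frac{225}{16 \left(\left(- \frac{1}{582}\right) \left(-375\right)\right)} = \frac{225}{16 \cdot \frac{125}{194}} = \frac{225}{16} \cdot \frac{194}{125} = \frac{873}{40}$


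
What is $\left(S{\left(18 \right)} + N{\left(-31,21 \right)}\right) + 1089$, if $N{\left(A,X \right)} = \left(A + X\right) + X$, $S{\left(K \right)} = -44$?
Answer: $1056$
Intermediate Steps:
$N{\left(A,X \right)} = A + 2 X$
$\left(S{\left(18 \right)} + N{\left(-31,21 \right)}\right) + 1089 = \left(-44 + \left(-31 + 2 \cdot 21\right)\right) + 1089 = \left(-44 + \left(-31 + 42\right)\right) + 1089 = \left(-44 + 11\right) + 1089 = -33 + 1089 = 1056$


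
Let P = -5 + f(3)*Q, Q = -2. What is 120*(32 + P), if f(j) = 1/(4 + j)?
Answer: 22440/7 ≈ 3205.7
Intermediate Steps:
P = -37/7 (P = -5 - 2/(4 + 3) = -5 - 2/7 = -37/7 ≈ -5.2857)
120*(32 + P) = 120*(32 - 37/7) = 120*(187/7) = 22440/7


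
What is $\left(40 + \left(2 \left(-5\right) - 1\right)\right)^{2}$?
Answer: $841$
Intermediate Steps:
$\left(40 + \left(2 \left(-5\right) - 1\right)\right)^{2} = \left(40 - 11\right)^{2} = 29^{2} = 841$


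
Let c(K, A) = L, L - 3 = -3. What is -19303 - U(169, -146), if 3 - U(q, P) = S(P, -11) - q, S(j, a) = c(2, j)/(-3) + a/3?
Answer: -58436/3 ≈ -19479.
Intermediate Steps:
L = 0 (L = 3 - 3 = 0)
c(K, A) = 0
S(j, a) = a/3 (S(j, a) = 0/(-3) + a/3 = 0*(-1/3) + a*(1/3) = 0 + a/3 = a/3)
U(q, P) = 20/3 + q (U(q, P) = 3 - ((1/3)*(-11) - q) = 3 - (-11/3 - q) = 3 + (11/3 + q) = 20/3 + q)
-19303 - U(169, -146) = -19303 - (20/3 + 169) = -19303 - 1*527/3 = -19303 - 527/3 = -58436/3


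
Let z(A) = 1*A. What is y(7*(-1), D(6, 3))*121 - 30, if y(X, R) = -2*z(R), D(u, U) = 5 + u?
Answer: -2692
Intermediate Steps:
z(A) = A
y(X, R) = -2*R
y(7*(-1), D(6, 3))*121 - 30 = -2*(5 + 6)*121 - 30 = -2*11*121 - 30 = -22*121 - 30 = -2662 - 30 = -2692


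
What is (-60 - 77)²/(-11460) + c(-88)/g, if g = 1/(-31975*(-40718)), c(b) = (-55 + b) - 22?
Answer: -2461872476763769/11460 ≈ -2.1482e+11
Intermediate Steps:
c(b) = -77 + b
g = 1/1301958050 (g = -1/31975*(-1/40718) = 1/1301958050 ≈ 7.6807e-10)
(-60 - 77)²/(-11460) + c(-88)/g = (-60 - 77)²/(-11460) + (-77 - 88)/(1/1301958050) = (-137)²*(-1/11460) - 165*1301958050 = 18769*(-1/11460) - 214823078250 = -18769/11460 - 214823078250 = -2461872476763769/11460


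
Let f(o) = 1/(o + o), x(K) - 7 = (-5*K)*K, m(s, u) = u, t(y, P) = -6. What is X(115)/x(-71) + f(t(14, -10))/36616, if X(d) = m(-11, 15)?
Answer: -3308039/5535899808 ≈ -0.00059756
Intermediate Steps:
x(K) = 7 - 5*K² (x(K) = 7 + (-5*K)*K = 7 - 5*K²)
f(o) = 1/(2*o)
X(d) = 15
X(115)/x(-71) + f(t(14, -10))/36616 = 15/(7 - 5*(-71)²) + ((½)/(-6))/36616 = 15/(7 - 5*5041) + ((½)*(-⅙))*(1/36616) = 15/(7 - 25205) - 1/12*1/36616 = 15/(-25198) - 1/439392 = 15*(-1/25198) - 1/439392 = -15/25198 - 1/439392 = -3308039/5535899808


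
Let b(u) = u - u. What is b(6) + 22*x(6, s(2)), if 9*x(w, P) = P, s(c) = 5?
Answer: 110/9 ≈ 12.222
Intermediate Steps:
b(u) = 0
x(w, P) = P/9
b(6) + 22*x(6, s(2)) = 0 + 22*((1/9)*5) = 0 + 22*(5/9) = 0 + 110/9 = 110/9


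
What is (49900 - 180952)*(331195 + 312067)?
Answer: -84300771624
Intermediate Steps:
(49900 - 180952)*(331195 + 312067) = -131052*643262 = -84300771624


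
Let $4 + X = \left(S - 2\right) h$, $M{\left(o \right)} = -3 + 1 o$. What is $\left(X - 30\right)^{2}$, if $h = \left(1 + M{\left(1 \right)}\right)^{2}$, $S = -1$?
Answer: $1369$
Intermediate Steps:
$M{\left(o \right)} = -3 + o$
$h = 1$ ($h = \left(1 + \left(-3 + 1\right)\right)^{2} = \left(1 - 2\right)^{2} = \left(-1\right)^{2} = 1$)
$X = -7$ ($X = -4 + \left(-1 - 2\right) 1 = -4 - 3 = -7$)
$\left(X - 30\right)^{2} = \left(-7 - 30\right)^{2} = \left(-37\right)^{2} = 1369$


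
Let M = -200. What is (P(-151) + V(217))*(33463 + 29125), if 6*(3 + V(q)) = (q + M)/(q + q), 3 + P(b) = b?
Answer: -6396665717/651 ≈ -9.8259e+6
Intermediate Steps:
P(b) = -3 + b
V(q) = -3 + (-200 + q)/(12*q) (V(q) = -3 + ((q - 200)/(q + q))/6 = -3 + ((-200 + q)/((2*q)))/6 = -3 + ((-200 + q)*(1/(2*q)))/6 = -3 + ((-200 + q)/(2*q))/6 = -3 + (-200 + q)/(12*q))
(P(-151) + V(217))*(33463 + 29125) = ((-3 - 151) + (5/12)*(-40 - 7*217)/217)*(33463 + 29125) = (-154 + (5/12)*(1/217)*(-40 - 1519))*62588 = (-154 + (5/12)*(1/217)*(-1559))*62588 = (-154 - 7795/2604)*62588 = -408811/2604*62588 = -6396665717/651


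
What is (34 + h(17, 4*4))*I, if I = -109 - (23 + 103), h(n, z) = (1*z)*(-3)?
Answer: 3290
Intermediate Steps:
h(n, z) = -3*z (h(n, z) = z*(-3) = -3*z)
I = -235 (I = -109 - 1*126 = -109 - 126 = -235)
(34 + h(17, 4*4))*I = (34 - 12*4)*(-235) = (34 - 3*16)*(-235) = (34 - 48)*(-235) = -14*(-235) = 3290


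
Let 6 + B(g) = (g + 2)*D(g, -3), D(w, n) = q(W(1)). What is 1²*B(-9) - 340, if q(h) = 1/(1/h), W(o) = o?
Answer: -353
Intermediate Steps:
q(h) = h
D(w, n) = 1
B(g) = -4 + g (B(g) = -6 + (g + 2)*1 = -6 + (2 + g)*1 = -6 + (2 + g) = -4 + g)
1²*B(-9) - 340 = 1²*(-4 - 9) - 340 = 1*(-13) - 340 = -13 - 340 = -353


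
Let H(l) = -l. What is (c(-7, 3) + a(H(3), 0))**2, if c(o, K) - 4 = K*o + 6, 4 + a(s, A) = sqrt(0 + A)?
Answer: 225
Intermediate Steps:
a(s, A) = -4 + sqrt(A) (a(s, A) = -4 + sqrt(0 + A) = -4 + sqrt(A))
c(o, K) = 10 + K*o (c(o, K) = 4 + (K*o + 6) = 4 + (6 + K*o) = 10 + K*o)
(c(-7, 3) + a(H(3), 0))**2 = ((10 + 3*(-7)) + (-4 + sqrt(0)))**2 = ((10 - 21) + (-4 + 0))**2 = (-11 - 4)**2 = (-15)**2 = 225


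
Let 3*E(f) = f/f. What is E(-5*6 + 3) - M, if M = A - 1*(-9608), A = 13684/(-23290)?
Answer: -335623309/34935 ≈ -9607.1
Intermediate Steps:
A = -6842/11645 (A = 13684*(-1/23290) = -6842/11645 ≈ -0.58755)
E(f) = ⅓ (E(f) = (f/f)/3 = (⅓)*1 = ⅓)
M = 111878318/11645 (M = -6842/11645 - 1*(-9608) = -6842/11645 + 9608 = 111878318/11645 ≈ 9607.4)
E(-5*6 + 3) - M = ⅓ - 1*111878318/11645 = ⅓ - 111878318/11645 = -335623309/34935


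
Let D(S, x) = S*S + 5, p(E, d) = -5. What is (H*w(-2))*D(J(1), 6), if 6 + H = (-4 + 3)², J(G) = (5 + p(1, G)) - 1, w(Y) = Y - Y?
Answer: 0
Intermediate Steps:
w(Y) = 0
J(G) = -1 (J(G) = (5 - 5) - 1 = 0 - 1 = -1)
D(S, x) = 5 + S² (D(S, x) = S² + 5 = 5 + S²)
H = -5 (H = -6 + (-4 + 3)² = -6 + (-1)² = -6 + 1 = -5)
(H*w(-2))*D(J(1), 6) = (-5*0)*(5 + (-1)²) = 0*(5 + 1) = 0*6 = 0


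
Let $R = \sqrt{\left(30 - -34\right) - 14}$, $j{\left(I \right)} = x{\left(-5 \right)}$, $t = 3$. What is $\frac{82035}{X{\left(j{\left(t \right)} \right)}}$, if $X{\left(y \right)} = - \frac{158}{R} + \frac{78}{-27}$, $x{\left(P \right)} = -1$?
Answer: $\frac{239952375}{497071} - \frac{2624709825 \sqrt{2}}{994142} \approx -3251.0$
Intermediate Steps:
$j{\left(I \right)} = -1$
$R = 5 \sqrt{2}$ ($R = \sqrt{\left(30 + 34\right) - 14} = \sqrt{64 - 14} = \sqrt{50} = 5 \sqrt{2} \approx 7.0711$)
$X{\left(y \right)} = - \frac{26}{9} - \frac{79 \sqrt{2}}{5}$ ($X{\left(y \right)} = - \frac{158}{5 \sqrt{2}} + \frac{78}{-27} = - 158 \frac{\sqrt{2}}{10} + 78 \left(- \frac{1}{27}\right) = - \frac{79 \sqrt{2}}{5} - \frac{26}{9} = - \frac{26}{9} - \frac{79 \sqrt{2}}{5}$)
$\frac{82035}{X{\left(j{\left(t \right)} \right)}} = \frac{82035}{- \frac{26}{9} - \frac{79 \sqrt{2}}{5}}$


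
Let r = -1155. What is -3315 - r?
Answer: -2160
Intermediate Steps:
-3315 - r = -3315 - 1*(-1155) = -3315 + 1155 = -2160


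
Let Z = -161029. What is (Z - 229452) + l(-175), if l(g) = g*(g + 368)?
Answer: -424256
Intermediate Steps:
l(g) = g*(368 + g)
(Z - 229452) + l(-175) = (-161029 - 229452) - 175*(368 - 175) = -390481 - 175*193 = -390481 - 33775 = -424256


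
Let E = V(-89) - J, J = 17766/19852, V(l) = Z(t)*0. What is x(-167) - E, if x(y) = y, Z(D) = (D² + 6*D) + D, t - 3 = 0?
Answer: -235537/1418 ≈ -166.10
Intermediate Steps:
t = 3 (t = 3 + 0 = 3)
Z(D) = D² + 7*D
V(l) = 0 (V(l) = (3*(7 + 3))*0 = (3*10)*0 = 30*0 = 0)
J = 1269/1418 (J = 17766*(1/19852) = 1269/1418 ≈ 0.89492)
E = -1269/1418 (E = 0 - 1*1269/1418 = 0 - 1269/1418 = -1269/1418 ≈ -0.89492)
x(-167) - E = -167 - 1*(-1269/1418) = -167 + 1269/1418 = -235537/1418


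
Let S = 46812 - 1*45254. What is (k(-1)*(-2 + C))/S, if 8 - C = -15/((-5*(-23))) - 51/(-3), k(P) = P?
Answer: 125/17917 ≈ 0.0069766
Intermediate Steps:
S = 1558 (S = 46812 - 45254 = 1558)
C = -204/23 (C = 8 - (-15/((-5*(-23))) - 51/(-3)) = 8 - (-15/115 - 51*(-1/3)) = 8 - (-15*1/115 + 17) = 8 - (-3/23 + 17) = 8 - 1*388/23 = 8 - 388/23 = -204/23 ≈ -8.8696)
(k(-1)*(-2 + C))/S = -(-2 - 204/23)/1558 = -1*(-250/23)*(1/1558) = (250/23)*(1/1558) = 125/17917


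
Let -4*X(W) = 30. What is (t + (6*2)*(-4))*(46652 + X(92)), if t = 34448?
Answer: 1604570800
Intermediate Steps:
X(W) = -15/2 (X(W) = -¼*30 = -15/2)
(t + (6*2)*(-4))*(46652 + X(92)) = (34448 + (6*2)*(-4))*(46652 - 15/2) = (34448 + 12*(-4))*(93289/2) = (34448 - 48)*(93289/2) = 34400*(93289/2) = 1604570800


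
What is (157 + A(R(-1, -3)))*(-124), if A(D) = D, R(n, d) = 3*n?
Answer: -19096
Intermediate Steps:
(157 + A(R(-1, -3)))*(-124) = (157 + 3*(-1))*(-124) = (157 - 3)*(-124) = 154*(-124) = -19096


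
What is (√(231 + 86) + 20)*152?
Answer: 3040 + 152*√317 ≈ 5746.3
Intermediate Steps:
(√(231 + 86) + 20)*152 = (√317 + 20)*152 = (20 + √317)*152 = 3040 + 152*√317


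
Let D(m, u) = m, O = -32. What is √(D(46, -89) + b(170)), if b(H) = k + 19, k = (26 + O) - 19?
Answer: 2*√10 ≈ 6.3246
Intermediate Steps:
k = -25 (k = (26 - 32) - 19 = -6 - 19 = -25)
b(H) = -6 (b(H) = -25 + 19 = -6)
√(D(46, -89) + b(170)) = √(46 - 6) = √40 = 2*√10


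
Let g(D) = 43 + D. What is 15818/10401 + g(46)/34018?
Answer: 539022413/353821218 ≈ 1.5234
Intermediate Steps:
15818/10401 + g(46)/34018 = 15818/10401 + (43 + 46)/34018 = 15818*(1/10401) + 89*(1/34018) = 15818/10401 + 89/34018 = 539022413/353821218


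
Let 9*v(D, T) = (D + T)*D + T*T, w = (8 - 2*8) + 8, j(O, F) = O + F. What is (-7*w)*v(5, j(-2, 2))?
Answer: 0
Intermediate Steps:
j(O, F) = F + O
w = 0 (w = (8 - 16) + 8 = -8 + 8 = 0)
v(D, T) = T²/9 + D*(D + T)/9 (v(D, T) = ((D + T)*D + T*T)/9 = (D*(D + T) + T²)/9 = (T² + D*(D + T))/9 = T²/9 + D*(D + T)/9)
(-7*w)*v(5, j(-2, 2)) = (-7*0)*((⅑)*5² + (2 - 2)²/9 + (⅑)*5*(2 - 2)) = 0*((⅑)*25 + (⅑)*0² + (⅑)*5*0) = 0*(25/9 + (⅑)*0 + 0) = 0*(25/9 + 0 + 0) = 0*(25/9) = 0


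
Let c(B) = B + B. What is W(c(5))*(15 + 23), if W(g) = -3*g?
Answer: -1140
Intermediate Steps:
c(B) = 2*B
W(c(5))*(15 + 23) = (-6*5)*(15 + 23) = -3*10*38 = -30*38 = -1140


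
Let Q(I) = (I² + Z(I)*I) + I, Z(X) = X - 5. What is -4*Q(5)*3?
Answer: -360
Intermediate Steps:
Z(X) = -5 + X
Q(I) = I + I² + I*(-5 + I) (Q(I) = (I² + (-5 + I)*I) + I = (I² + I*(-5 + I)) + I = I + I² + I*(-5 + I))
-4*Q(5)*3 = -8*5*(-2 + 5)*3 = -8*5*3*3 = -4*30*3 = -120*3 = -360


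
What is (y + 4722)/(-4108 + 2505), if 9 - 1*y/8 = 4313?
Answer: 29710/1603 ≈ 18.534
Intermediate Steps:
y = -34432 (y = 72 - 8*4313 = 72 - 34504 = -34432)
(y + 4722)/(-4108 + 2505) = (-34432 + 4722)/(-4108 + 2505) = -29710/(-1603) = -29710*(-1/1603) = 29710/1603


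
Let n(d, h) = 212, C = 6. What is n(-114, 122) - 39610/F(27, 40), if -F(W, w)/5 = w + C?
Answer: 8837/23 ≈ 384.22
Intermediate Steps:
F(W, w) = -30 - 5*w (F(W, w) = -5*(w + 6) = -5*(6 + w) = -30 - 5*w)
n(-114, 122) - 39610/F(27, 40) = 212 - 39610/(-30 - 5*40) = 212 - 39610/(-30 - 200) = 212 - 39610/(-230) = 212 - 39610*(-1)/230 = 212 - 1*(-3961/23) = 212 + 3961/23 = 8837/23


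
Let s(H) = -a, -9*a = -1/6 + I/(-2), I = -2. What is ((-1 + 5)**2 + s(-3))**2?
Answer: 755161/2916 ≈ 258.97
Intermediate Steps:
a = -5/54 (a = -(-1/6 - 2/(-2))/9 = -(-1*1/6 - 2*(-1/2))/9 = -(-1/6 + 1)/9 = -1/9*5/6 = -5/54 ≈ -0.092593)
s(H) = 5/54 (s(H) = -1*(-5/54) = 5/54)
((-1 + 5)**2 + s(-3))**2 = ((-1 + 5)**2 + 5/54)**2 = (4**2 + 5/54)**2 = (16 + 5/54)**2 = (869/54)**2 = 755161/2916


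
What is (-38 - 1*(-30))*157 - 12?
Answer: -1268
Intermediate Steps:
(-38 - 1*(-30))*157 - 12 = (-38 + 30)*157 - 12 = -8*157 - 12 = -1256 - 12 = -1268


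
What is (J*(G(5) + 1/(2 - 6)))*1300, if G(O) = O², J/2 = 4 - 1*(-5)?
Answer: 579150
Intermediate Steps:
J = 18 (J = 2*(4 - 1*(-5)) = 2*(4 + 5) = 2*9 = 18)
(J*(G(5) + 1/(2 - 6)))*1300 = (18*(5² + 1/(2 - 6)))*1300 = (18*(25 + 1/(-4)))*1300 = (18*(25 - ¼))*1300 = (18*(99/4))*1300 = (891/2)*1300 = 579150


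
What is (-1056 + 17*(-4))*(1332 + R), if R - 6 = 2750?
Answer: -4594912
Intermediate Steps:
R = 2756 (R = 6 + 2750 = 2756)
(-1056 + 17*(-4))*(1332 + R) = (-1056 + 17*(-4))*(1332 + 2756) = (-1056 - 68)*4088 = -1124*4088 = -4594912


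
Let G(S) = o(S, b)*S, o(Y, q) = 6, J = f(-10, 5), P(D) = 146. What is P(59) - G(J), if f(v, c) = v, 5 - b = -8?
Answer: 206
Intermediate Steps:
b = 13 (b = 5 - 1*(-8) = 5 + 8 = 13)
J = -10
G(S) = 6*S
P(59) - G(J) = 146 - 6*(-10) = 146 - 1*(-60) = 146 + 60 = 206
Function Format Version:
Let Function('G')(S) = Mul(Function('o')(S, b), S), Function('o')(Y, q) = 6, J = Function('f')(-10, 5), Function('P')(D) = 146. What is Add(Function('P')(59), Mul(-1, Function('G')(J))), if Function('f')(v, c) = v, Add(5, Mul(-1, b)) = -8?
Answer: 206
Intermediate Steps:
b = 13 (b = Add(5, Mul(-1, -8)) = Add(5, 8) = 13)
J = -10
Function('G')(S) = Mul(6, S)
Add(Function('P')(59), Mul(-1, Function('G')(J))) = Add(146, Mul(-1, Mul(6, -10))) = Add(146, Mul(-1, -60)) = Add(146, 60) = 206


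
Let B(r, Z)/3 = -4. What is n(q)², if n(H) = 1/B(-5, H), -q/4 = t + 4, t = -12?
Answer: 1/144 ≈ 0.0069444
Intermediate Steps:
B(r, Z) = -12 (B(r, Z) = 3*(-4) = -12)
q = 32 (q = -4*(-12 + 4) = -4*(-8) = 32)
n(H) = -1/12 (n(H) = 1/(-12) = -1/12)
n(q)² = (-1/12)² = 1/144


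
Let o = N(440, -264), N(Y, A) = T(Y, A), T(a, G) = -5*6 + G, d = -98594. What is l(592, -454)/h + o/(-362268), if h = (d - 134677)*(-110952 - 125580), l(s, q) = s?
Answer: 225305208017/277618326629418 ≈ 0.00081156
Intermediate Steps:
T(a, G) = -30 + G
N(Y, A) = -30 + A
h = 55176056172 (h = (-98594 - 134677)*(-110952 - 125580) = -233271*(-236532) = 55176056172)
o = -294 (o = -30 - 264 = -294)
l(592, -454)/h + o/(-362268) = 592/55176056172 - 294/(-362268) = 592*(1/55176056172) - 294*(-1/362268) = 148/13794014043 + 49/60378 = 225305208017/277618326629418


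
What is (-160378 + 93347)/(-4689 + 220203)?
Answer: -67031/215514 ≈ -0.31103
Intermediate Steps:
(-160378 + 93347)/(-4689 + 220203) = -67031/215514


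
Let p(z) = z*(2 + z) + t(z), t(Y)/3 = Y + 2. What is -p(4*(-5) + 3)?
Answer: -210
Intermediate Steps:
t(Y) = 6 + 3*Y (t(Y) = 3*(Y + 2) = 3*(2 + Y) = 6 + 3*Y)
p(z) = 6 + 3*z + z*(2 + z) (p(z) = z*(2 + z) + (6 + 3*z) = 6 + 3*z + z*(2 + z))
-p(4*(-5) + 3) = -(6 + (4*(-5) + 3)² + 5*(4*(-5) + 3)) = -(6 + (-20 + 3)² + 5*(-20 + 3)) = -(6 + (-17)² + 5*(-17)) = -(6 + 289 - 85) = -1*210 = -210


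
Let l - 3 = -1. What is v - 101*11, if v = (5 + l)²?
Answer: -1062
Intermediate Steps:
l = 2 (l = 3 - 1 = 2)
v = 49 (v = (5 + 2)² = 7² = 49)
v - 101*11 = 49 - 101*11 = 49 - 1111 = -1062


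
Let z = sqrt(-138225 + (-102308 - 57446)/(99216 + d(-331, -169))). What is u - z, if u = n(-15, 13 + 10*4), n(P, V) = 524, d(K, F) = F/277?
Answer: 524 - I*sqrt(104402111580030662879)/27482663 ≈ 524.0 - 371.79*I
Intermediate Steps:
d(K, F) = F/277 (d(K, F) = F*(1/277) = F/277)
u = 524
z = I*sqrt(104402111580030662879)/27482663 (z = sqrt(-138225 + (-102308 - 57446)/(99216 + (1/277)*(-169))) = sqrt(-138225 - 159754/(99216 - 169/277)) = sqrt(-138225 - 159754/27482663/277) = sqrt(-138225 - 159754*277/27482663) = sqrt(-138225 - 44251858/27482663) = sqrt(-3798835345033/27482663) = I*sqrt(104402111580030662879)/27482663 ≈ 371.79*I)
u - z = 524 - I*sqrt(104402111580030662879)/27482663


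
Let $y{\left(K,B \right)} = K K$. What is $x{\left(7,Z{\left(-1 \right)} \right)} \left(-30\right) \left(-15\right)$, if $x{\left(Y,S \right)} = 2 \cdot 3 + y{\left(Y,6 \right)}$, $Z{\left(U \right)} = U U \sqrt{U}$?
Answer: $24750$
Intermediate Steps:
$Z{\left(U \right)} = U^{\frac{5}{2}}$ ($Z{\left(U \right)} = U^{2} \sqrt{U} = U^{\frac{5}{2}}$)
$y{\left(K,B \right)} = K^{2}$
$x{\left(Y,S \right)} = 6 + Y^{2}$ ($x{\left(Y,S \right)} = 2 \cdot 3 + Y^{2} = 6 + Y^{2}$)
$x{\left(7,Z{\left(-1 \right)} \right)} \left(-30\right) \left(-15\right) = \left(6 + 7^{2}\right) \left(-30\right) \left(-15\right) = \left(6 + 49\right) \left(-30\right) \left(-15\right) = 55 \left(-30\right) \left(-15\right) = \left(-1650\right) \left(-15\right) = 24750$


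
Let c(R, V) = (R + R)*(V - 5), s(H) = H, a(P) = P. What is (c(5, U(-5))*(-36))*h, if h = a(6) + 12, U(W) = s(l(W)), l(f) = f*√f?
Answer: 32400 + 32400*I*√5 ≈ 32400.0 + 72449.0*I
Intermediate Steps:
l(f) = f^(3/2)
U(W) = W^(3/2)
c(R, V) = 2*R*(-5 + V) (c(R, V) = (2*R)*(-5 + V) = 2*R*(-5 + V))
h = 18 (h = 6 + 12 = 18)
(c(5, U(-5))*(-36))*h = ((2*5*(-5 + (-5)^(3/2)))*(-36))*18 = ((2*5*(-5 - 5*I*√5))*(-36))*18 = ((-50 - 50*I*√5)*(-36))*18 = (1800 + 1800*I*√5)*18 = 32400 + 32400*I*√5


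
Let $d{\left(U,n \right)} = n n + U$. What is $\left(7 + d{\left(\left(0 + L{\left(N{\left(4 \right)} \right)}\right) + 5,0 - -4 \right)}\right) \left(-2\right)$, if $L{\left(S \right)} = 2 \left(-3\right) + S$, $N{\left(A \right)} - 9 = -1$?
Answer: $-60$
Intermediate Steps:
$N{\left(A \right)} = 8$ ($N{\left(A \right)} = 9 - 1 = 8$)
$L{\left(S \right)} = -6 + S$
$d{\left(U,n \right)} = U + n^{2}$ ($d{\left(U,n \right)} = n^{2} + U = U + n^{2}$)
$\left(7 + d{\left(\left(0 + L{\left(N{\left(4 \right)} \right)}\right) + 5,0 - -4 \right)}\right) \left(-2\right) = \left(7 + \left(\left(\left(0 + \left(-6 + 8\right)\right) + 5\right) + \left(0 - -4\right)^{2}\right)\right) \left(-2\right) = \left(7 + \left(\left(\left(0 + 2\right) + 5\right) + \left(0 + 4\right)^{2}\right)\right) \left(-2\right) = \left(7 + \left(\left(2 + 5\right) + 4^{2}\right)\right) \left(-2\right) = \left(7 + \left(7 + 16\right)\right) \left(-2\right) = \left(7 + 23\right) \left(-2\right) = 30 \left(-2\right) = -60$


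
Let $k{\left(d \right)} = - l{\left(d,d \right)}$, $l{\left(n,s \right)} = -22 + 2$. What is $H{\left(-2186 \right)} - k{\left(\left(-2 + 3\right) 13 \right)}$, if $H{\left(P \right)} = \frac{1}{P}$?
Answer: $- \frac{43721}{2186} \approx -20.0$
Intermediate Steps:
$l{\left(n,s \right)} = -20$
$k{\left(d \right)} = 20$ ($k{\left(d \right)} = \left(-1\right) \left(-20\right) = 20$)
$H{\left(-2186 \right)} - k{\left(\left(-2 + 3\right) 13 \right)} = \frac{1}{-2186} - 20 = - \frac{1}{2186} - 20 = - \frac{43721}{2186}$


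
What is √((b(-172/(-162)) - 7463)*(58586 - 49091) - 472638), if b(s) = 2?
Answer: I*√71314833 ≈ 8444.8*I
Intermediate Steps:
√((b(-172/(-162)) - 7463)*(58586 - 49091) - 472638) = √((2 - 7463)*(58586 - 49091) - 472638) = √(-7461*9495 - 472638) = √(-70842195 - 472638) = √(-71314833) = I*√71314833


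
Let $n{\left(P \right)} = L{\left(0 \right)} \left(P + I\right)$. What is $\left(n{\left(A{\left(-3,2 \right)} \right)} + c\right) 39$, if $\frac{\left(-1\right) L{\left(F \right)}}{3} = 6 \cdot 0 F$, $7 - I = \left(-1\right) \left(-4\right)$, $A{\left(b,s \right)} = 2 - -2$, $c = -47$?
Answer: $-1833$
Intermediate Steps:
$A{\left(b,s \right)} = 4$ ($A{\left(b,s \right)} = 2 + 2 = 4$)
$I = 3$ ($I = 7 - \left(-1\right) \left(-4\right) = 7 - 4 = 3$)
$L{\left(F \right)} = 0$ ($L{\left(F \right)} = - 3 \cdot 6 \cdot 0 F = - 3 \cdot 0 F = \left(-3\right) 0 = 0$)
$n{\left(P \right)} = 0$ ($n{\left(P \right)} = 0 \left(P + 3\right) = 0 \left(3 + P\right) = 0$)
$\left(n{\left(A{\left(-3,2 \right)} \right)} + c\right) 39 = \left(0 - 47\right) 39 = \left(-47\right) 39 = -1833$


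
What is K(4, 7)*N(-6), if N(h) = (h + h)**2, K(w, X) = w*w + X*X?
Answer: 9360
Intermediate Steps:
K(w, X) = X**2 + w**2 (K(w, X) = w**2 + X**2 = X**2 + w**2)
N(h) = 4*h**2 (N(h) = (2*h)**2 = 4*h**2)
K(4, 7)*N(-6) = (7**2 + 4**2)*(4*(-6)**2) = (49 + 16)*(4*36) = 65*144 = 9360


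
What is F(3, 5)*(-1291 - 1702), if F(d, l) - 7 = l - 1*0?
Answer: -35916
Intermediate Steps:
F(d, l) = 7 + l (F(d, l) = 7 + (l - 1*0) = 7 + (l + 0) = 7 + l)
F(3, 5)*(-1291 - 1702) = (7 + 5)*(-1291 - 1702) = 12*(-2993) = -35916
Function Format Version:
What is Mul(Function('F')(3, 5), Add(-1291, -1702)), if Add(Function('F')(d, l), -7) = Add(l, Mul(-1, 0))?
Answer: -35916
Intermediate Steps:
Function('F')(d, l) = Add(7, l) (Function('F')(d, l) = Add(7, Add(l, Mul(-1, 0))) = Add(7, Add(l, 0)) = Add(7, l))
Mul(Function('F')(3, 5), Add(-1291, -1702)) = Mul(Add(7, 5), Add(-1291, -1702)) = Mul(12, -2993) = -35916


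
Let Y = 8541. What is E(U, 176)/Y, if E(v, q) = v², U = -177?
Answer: 3481/949 ≈ 3.6681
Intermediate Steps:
E(U, 176)/Y = (-177)²/8541 = 31329*(1/8541) = 3481/949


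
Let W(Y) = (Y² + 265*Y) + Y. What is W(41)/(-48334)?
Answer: -12587/48334 ≈ -0.26042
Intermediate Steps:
W(Y) = Y² + 266*Y
W(41)/(-48334) = (41*(266 + 41))/(-48334) = (41*307)*(-1/48334) = 12587*(-1/48334) = -12587/48334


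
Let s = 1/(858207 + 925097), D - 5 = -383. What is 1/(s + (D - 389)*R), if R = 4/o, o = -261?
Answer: 465442344/5471176933 ≈ 0.085072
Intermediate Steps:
R = -4/261 (R = 4/(-261) = 4*(-1/261) = -4/261 ≈ -0.015326)
D = -378 (D = 5 - 383 = -378)
s = 1/1783304 ≈ 5.6076e-7
1/(s + (D - 389)*R) = 1/(1/1783304 + (-378 - 389)*(-4/261)) = 1/(1/1783304 - 767*(-4/261)) = 1/(1/1783304 + 3068/261) = 1/(5471176933/465442344) = 465442344/5471176933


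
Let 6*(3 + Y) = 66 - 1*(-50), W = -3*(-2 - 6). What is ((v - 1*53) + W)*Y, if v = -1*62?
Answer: -4459/3 ≈ -1486.3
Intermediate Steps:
v = -62
W = 24 (W = -3*(-8) = 24)
Y = 49/3 (Y = -3 + (66 - 1*(-50))/6 = -3 + (66 + 50)/6 = -3 + (⅙)*116 = -3 + 58/3 = 49/3 ≈ 16.333)
((v - 1*53) + W)*Y = ((-62 - 1*53) + 24)*(49/3) = ((-62 - 53) + 24)*(49/3) = (-115 + 24)*(49/3) = -91*49/3 = -4459/3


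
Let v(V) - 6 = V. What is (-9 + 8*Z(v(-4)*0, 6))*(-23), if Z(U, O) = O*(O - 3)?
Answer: -3105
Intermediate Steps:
v(V) = 6 + V
Z(U, O) = O*(-3 + O)
(-9 + 8*Z(v(-4)*0, 6))*(-23) = (-9 + 8*(6*(-3 + 6)))*(-23) = (-9 + 8*(6*3))*(-23) = (-9 + 8*18)*(-23) = (-9 + 144)*(-23) = 135*(-23) = -3105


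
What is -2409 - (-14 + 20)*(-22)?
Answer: -2277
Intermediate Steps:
-2409 - (-14 + 20)*(-22) = -2409 - 6*(-22) = -2409 - 1*(-132) = -2409 + 132 = -2277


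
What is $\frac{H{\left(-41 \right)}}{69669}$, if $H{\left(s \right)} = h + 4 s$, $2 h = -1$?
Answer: $- \frac{329}{139338} \approx -0.0023612$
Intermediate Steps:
$h = - \frac{1}{2}$ ($h = \frac{1}{2} \left(-1\right) = - \frac{1}{2} \approx -0.5$)
$H{\left(s \right)} = - \frac{1}{2} + 4 s$
$\frac{H{\left(-41 \right)}}{69669} = \frac{- \frac{1}{2} + 4 \left(-41\right)}{69669} = \left(- \frac{1}{2} - 164\right) \frac{1}{69669} = \left(- \frac{329}{2}\right) \frac{1}{69669} = - \frac{329}{139338}$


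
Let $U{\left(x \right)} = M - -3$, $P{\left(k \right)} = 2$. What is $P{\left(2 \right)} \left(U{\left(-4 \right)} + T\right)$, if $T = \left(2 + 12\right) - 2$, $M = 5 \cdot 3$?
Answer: $60$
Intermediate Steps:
$M = 15$
$U{\left(x \right)} = 18$ ($U{\left(x \right)} = 15 - -3 = 15 + 3 = 18$)
$T = 12$ ($T = 14 - 2 = 12$)
$P{\left(2 \right)} \left(U{\left(-4 \right)} + T\right) = 2 \left(18 + 12\right) = 2 \cdot 30 = 60$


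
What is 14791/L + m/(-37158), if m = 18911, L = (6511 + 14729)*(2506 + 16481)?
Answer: -1270991975117/2497537068840 ≈ -0.50890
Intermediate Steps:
L = 403283880 (L = 21240*18987 = 403283880)
14791/L + m/(-37158) = 14791/403283880 + 18911/(-37158) = 14791*(1/403283880) + 18911*(-1/37158) = 14791/403283880 - 18911/37158 = -1270991975117/2497537068840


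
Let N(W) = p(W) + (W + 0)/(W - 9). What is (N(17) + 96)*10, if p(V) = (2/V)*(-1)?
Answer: 66645/68 ≈ 980.07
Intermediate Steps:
p(V) = -2/V
N(W) = -2/W + W/(-9 + W) (N(W) = -2/W + (W + 0)/(W - 9) = -2/W + W/(-9 + W))
(N(17) + 96)*10 = ((18 + 17*(-2 + 17))/(17*(-9 + 17)) + 96)*10 = ((1/17)*(18 + 17*15)/8 + 96)*10 = ((1/17)*(⅛)*(18 + 255) + 96)*10 = ((1/17)*(⅛)*273 + 96)*10 = (273/136 + 96)*10 = (13329/136)*10 = 66645/68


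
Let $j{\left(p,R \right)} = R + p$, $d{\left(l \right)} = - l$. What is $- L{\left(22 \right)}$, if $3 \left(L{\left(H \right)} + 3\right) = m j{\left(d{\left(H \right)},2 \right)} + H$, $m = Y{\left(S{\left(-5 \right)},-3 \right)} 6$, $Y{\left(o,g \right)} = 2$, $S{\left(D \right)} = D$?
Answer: $\frac{227}{3} \approx 75.667$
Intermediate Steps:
$m = 12$ ($m = 2 \cdot 6 = 12$)
$L{\left(H \right)} = 5 - \frac{11 H}{3}$ ($L{\left(H \right)} = -3 + \frac{12 \left(2 - H\right) + H}{3} = -3 + \frac{\left(24 - 12 H\right) + H}{3} = -3 + \frac{24 - 11 H}{3} = -3 - \left(-8 + \frac{11 H}{3}\right) = 5 - \frac{11 H}{3}$)
$- L{\left(22 \right)} = - (5 - \frac{242}{3}) = \left(-1\right) \left(- \frac{227}{3}\right) = \frac{227}{3}$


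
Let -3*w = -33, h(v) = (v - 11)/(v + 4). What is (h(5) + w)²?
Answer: 961/9 ≈ 106.78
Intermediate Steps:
h(v) = (-11 + v)/(4 + v)
w = 11 (w = -⅓*(-33) = 11)
(h(5) + w)² = ((-11 + 5)/(4 + 5) + 11)² = (-6/9 + 11)² = ((⅑)*(-6) + 11)² = (-⅔ + 11)² = (31/3)² = 961/9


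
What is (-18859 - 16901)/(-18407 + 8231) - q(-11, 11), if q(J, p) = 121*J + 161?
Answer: 248785/212 ≈ 1173.5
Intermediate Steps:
q(J, p) = 161 + 121*J
(-18859 - 16901)/(-18407 + 8231) - q(-11, 11) = (-18859 - 16901)/(-18407 + 8231) - (161 + 121*(-11)) = -35760/(-10176) - (161 - 1331) = -35760*(-1/10176) - 1*(-1170) = 745/212 + 1170 = 248785/212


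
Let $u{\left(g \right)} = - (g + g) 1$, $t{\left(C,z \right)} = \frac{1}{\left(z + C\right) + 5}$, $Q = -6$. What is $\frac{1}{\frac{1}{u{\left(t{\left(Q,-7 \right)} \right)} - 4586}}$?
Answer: $- \frac{18343}{4} \approx -4585.8$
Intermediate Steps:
$t{\left(C,z \right)} = \frac{1}{5 + C + z}$ ($t{\left(C,z \right)} = \frac{1}{\left(C + z\right) + 5} = \frac{1}{5 + C + z}$)
$u{\left(g \right)} = - 2 g$ ($u{\left(g \right)} = - 2 g 1 = - 2 g$)
$\frac{1}{\frac{1}{u{\left(t{\left(Q,-7 \right)} \right)} - 4586}} = \frac{1}{\frac{1}{- \frac{2}{5 - 6 - 7} - 4586}} = \frac{1}{\frac{1}{- \frac{2}{-8} - 4586}} = \frac{1}{\frac{1}{\left(-2\right) \left(- \frac{1}{8}\right) - 4586}} = \frac{1}{\frac{1}{\frac{1}{4} - 4586}} = \frac{1}{\frac{1}{- \frac{18343}{4}}} = \frac{1}{- \frac{4}{18343}} = - \frac{18343}{4}$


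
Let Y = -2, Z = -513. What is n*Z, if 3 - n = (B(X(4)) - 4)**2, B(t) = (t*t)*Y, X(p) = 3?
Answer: 246753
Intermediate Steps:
B(t) = -2*t**2 (B(t) = (t*t)*(-2) = t**2*(-2) = -2*t**2)
n = -481 (n = 3 - (-2*3**2 - 4)**2 = 3 - (-2*9 - 4)**2 = 3 - (-18 - 4)**2 = 3 - 1*(-22)**2 = 3 - 1*484 = 3 - 484 = -481)
n*Z = -481*(-513) = 246753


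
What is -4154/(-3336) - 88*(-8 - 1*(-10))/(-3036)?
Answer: 16665/12788 ≈ 1.3032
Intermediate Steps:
-4154/(-3336) - 88*(-8 - 1*(-10))/(-3036) = -4154*(-1/3336) - 88*(-8 + 10)*(-1/3036) = 2077/1668 - 88*2*(-1/3036) = 2077/1668 - 176*(-1/3036) = 2077/1668 + 4/69 = 16665/12788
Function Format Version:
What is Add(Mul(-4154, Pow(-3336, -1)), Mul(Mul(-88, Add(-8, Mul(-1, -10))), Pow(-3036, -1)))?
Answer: Rational(16665, 12788) ≈ 1.3032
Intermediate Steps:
Add(Mul(-4154, Pow(-3336, -1)), Mul(Mul(-88, Add(-8, Mul(-1, -10))), Pow(-3036, -1))) = Add(Mul(-4154, Rational(-1, 3336)), Mul(Mul(-88, Add(-8, 10)), Rational(-1, 3036))) = Add(Rational(2077, 1668), Mul(Mul(-88, 2), Rational(-1, 3036))) = Add(Rational(2077, 1668), Mul(-176, Rational(-1, 3036))) = Add(Rational(2077, 1668), Rational(4, 69)) = Rational(16665, 12788)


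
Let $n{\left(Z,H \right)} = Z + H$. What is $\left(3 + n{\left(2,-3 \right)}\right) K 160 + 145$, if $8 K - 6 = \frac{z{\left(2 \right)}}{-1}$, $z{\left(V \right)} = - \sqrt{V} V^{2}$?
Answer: $385 + 160 \sqrt{2} \approx 611.27$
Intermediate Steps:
$n{\left(Z,H \right)} = H + Z$
$z{\left(V \right)} = - V^{\frac{5}{2}}$
$K = \frac{3}{4} + \frac{\sqrt{2}}{2}$ ($K = \frac{3}{4} + \frac{- 2^{\frac{5}{2}} \frac{1}{-1}}{8} = \frac{3}{4} + \frac{- 4 \sqrt{2} \left(-1\right)}{8} = \frac{3}{4} + \frac{4 \sqrt{2}}{8} = \frac{3}{4} + \frac{\sqrt{2}}{2} \approx 1.4571$)
$\left(3 + n{\left(2,-3 \right)}\right) K 160 + 145 = \left(3 + \left(-3 + 2\right)\right) \left(\frac{3}{4} + \frac{\sqrt{2}}{2}\right) 160 + 145 = \left(3 - 1\right) \left(\frac{3}{4} + \frac{\sqrt{2}}{2}\right) 160 + 145 = 2 \left(\frac{3}{4} + \frac{\sqrt{2}}{2}\right) 160 + 145 = \left(\frac{3}{2} + \sqrt{2}\right) 160 + 145 = \left(240 + 160 \sqrt{2}\right) + 145 = 385 + 160 \sqrt{2}$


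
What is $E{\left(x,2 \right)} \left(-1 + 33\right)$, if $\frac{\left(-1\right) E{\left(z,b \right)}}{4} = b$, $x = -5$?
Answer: $-256$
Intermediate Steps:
$E{\left(z,b \right)} = - 4 b$
$E{\left(x,2 \right)} \left(-1 + 33\right) = \left(-4\right) 2 \left(-1 + 33\right) = \left(-8\right) 32 = -256$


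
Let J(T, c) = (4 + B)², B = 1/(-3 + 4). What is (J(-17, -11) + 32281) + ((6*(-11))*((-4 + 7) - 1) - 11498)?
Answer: 20676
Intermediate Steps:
B = 1 (B = 1/1 = 1)
J(T, c) = 25 (J(T, c) = (4 + 1)² = 5² = 25)
(J(-17, -11) + 32281) + ((6*(-11))*((-4 + 7) - 1) - 11498) = (25 + 32281) + ((6*(-11))*((-4 + 7) - 1) - 11498) = 32306 + (-66*(3 - 1) - 11498) = 32306 + (-66*2 - 11498) = 32306 + (-132 - 11498) = 32306 - 11630 = 20676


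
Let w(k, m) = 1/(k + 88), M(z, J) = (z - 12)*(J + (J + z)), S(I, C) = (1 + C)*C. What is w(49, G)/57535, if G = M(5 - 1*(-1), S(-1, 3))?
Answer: 1/7882295 ≈ 1.2687e-7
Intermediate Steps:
S(I, C) = C*(1 + C)
M(z, J) = (-12 + z)*(z + 2*J)
G = -180 (G = (5 - 1*(-1))² - 72*(1 + 3) - 12*(5 - 1*(-1)) + 2*(3*(1 + 3))*(5 - 1*(-1)) = (5 + 1)² - 72*4 - 12*(5 + 1) + 2*(3*4)*(5 + 1) = 6² - 24*12 - 12*6 + 2*12*6 = 36 - 288 - 72 + 144 = -180)
w(k, m) = 1/(88 + k)
w(49, G)/57535 = 1/((88 + 49)*57535) = (1/57535)/137 = (1/137)*(1/57535) = 1/7882295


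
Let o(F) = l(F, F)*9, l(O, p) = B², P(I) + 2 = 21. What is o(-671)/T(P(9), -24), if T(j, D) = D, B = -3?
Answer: -27/8 ≈ -3.3750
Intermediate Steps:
P(I) = 19 (P(I) = -2 + 21 = 19)
l(O, p) = 9 (l(O, p) = (-3)² = 9)
o(F) = 81 (o(F) = 9*9 = 81)
o(-671)/T(P(9), -24) = 81/(-24) = 81*(-1/24) = -27/8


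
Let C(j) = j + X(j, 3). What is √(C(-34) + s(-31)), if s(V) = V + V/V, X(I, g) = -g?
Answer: I*√67 ≈ 8.1853*I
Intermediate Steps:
C(j) = -3 + j (C(j) = j - 1*3 = j - 3 = -3 + j)
s(V) = 1 + V (s(V) = V + 1 = 1 + V)
√(C(-34) + s(-31)) = √((-3 - 34) + (1 - 31)) = √(-37 - 30) = √(-67) = I*√67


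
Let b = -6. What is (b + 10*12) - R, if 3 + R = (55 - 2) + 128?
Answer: -64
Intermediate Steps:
R = 178 (R = -3 + ((55 - 2) + 128) = -3 + (53 + 128) = -3 + 181 = 178)
(b + 10*12) - R = (-6 + 10*12) - 1*178 = (-6 + 120) - 178 = 114 - 178 = -64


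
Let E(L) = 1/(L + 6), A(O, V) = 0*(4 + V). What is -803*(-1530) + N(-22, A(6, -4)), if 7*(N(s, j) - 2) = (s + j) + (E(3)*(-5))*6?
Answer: 25800356/21 ≈ 1.2286e+6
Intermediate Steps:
A(O, V) = 0
E(L) = 1/(6 + L)
N(s, j) = 32/21 + j/7 + s/7 (N(s, j) = 2 + ((s + j) + (-5/(6 + 3))*6)/7 = 2 + ((j + s) + (-5/9)*6)/7 = 2 + ((j + s) + ((1/9)*(-5))*6)/7 = 2 + ((j + s) - 5/9*6)/7 = 2 + ((j + s) - 10/3)/7 = 2 + (-10/3 + j + s)/7 = 2 + (-10/21 + j/7 + s/7) = 32/21 + j/7 + s/7)
-803*(-1530) + N(-22, A(6, -4)) = -803*(-1530) + (32/21 + (1/7)*0 + (1/7)*(-22)) = 1228590 + (32/21 + 0 - 22/7) = 1228590 - 34/21 = 25800356/21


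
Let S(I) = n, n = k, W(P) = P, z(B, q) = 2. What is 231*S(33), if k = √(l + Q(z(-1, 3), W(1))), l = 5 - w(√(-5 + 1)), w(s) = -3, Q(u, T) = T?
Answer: 693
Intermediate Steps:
l = 8 (l = 5 - 1*(-3) = 5 + 3 = 8)
k = 3 (k = √(8 + 1) = √9 = 3)
n = 3
S(I) = 3
231*S(33) = 231*3 = 693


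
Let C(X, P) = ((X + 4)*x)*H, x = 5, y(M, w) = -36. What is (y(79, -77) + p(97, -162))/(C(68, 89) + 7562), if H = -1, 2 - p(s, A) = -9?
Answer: -25/7202 ≈ -0.0034713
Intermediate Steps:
p(s, A) = 11 (p(s, A) = 2 - 1*(-9) = 2 + 9 = 11)
C(X, P) = -20 - 5*X (C(X, P) = ((X + 4)*5)*(-1) = ((4 + X)*5)*(-1) = (20 + 5*X)*(-1) = -20 - 5*X)
(y(79, -77) + p(97, -162))/(C(68, 89) + 7562) = (-36 + 11)/((-20 - 5*68) + 7562) = -25/((-20 - 340) + 7562) = -25/(-360 + 7562) = -25/7202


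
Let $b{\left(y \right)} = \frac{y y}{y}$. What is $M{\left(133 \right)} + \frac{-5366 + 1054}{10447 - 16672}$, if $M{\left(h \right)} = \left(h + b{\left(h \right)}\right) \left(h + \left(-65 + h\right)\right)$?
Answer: $\frac{332830162}{6225} \approx 53467.0$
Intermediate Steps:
$b{\left(y \right)} = y$ ($b{\left(y \right)} = \frac{y^{2}}{y} = y$)
$M{\left(h \right)} = 2 h \left(-65 + 2 h\right)$ ($M{\left(h \right)} = \left(h + h\right) \left(h + \left(-65 + h\right)\right) = 2 h \left(-65 + 2 h\right)$)
$M{\left(133 \right)} + \frac{-5366 + 1054}{10447 - 16672} = 2 \cdot 133 \left(-65 + 2 \cdot 133\right) + \frac{-5366 + 1054}{10447 - 16672} = 2 \cdot 133 \left(-65 + 266\right) - \frac{4312}{-6225} = 2 \cdot 133 \cdot 201 - - \frac{4312}{6225} = 53466 + \frac{4312}{6225} = \frac{332830162}{6225}$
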